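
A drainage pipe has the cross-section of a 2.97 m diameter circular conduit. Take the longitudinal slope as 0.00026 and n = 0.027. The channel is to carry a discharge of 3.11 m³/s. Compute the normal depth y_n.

y_n = 2.24 m

Manning's equation rearranged: A R^(2/3) = nQ / (1·√S) = 0.027 × 3.11 / (√0.00026) = 5.208.
Try y = 1.83 m: A R^(2/3) = 3.973 — low.
Try y = 2.55 m: A R^(2/3) = 5.896 — high.
Try y = 2.24 m: A R^(2/3) = 5.214 — close enough.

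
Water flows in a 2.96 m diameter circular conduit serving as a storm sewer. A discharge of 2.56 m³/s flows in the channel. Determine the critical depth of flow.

y_c = 0.676 m

At critical depth, Q² T / (g A³) = 1, i.e. A³/T = Q²/g = 2.56²/9.81 = 0.6681.
At y = 0.536 m: A³/T = 0.269 — low.
At y = 0.731 m: A³/T = 0.9056 — high.
At y = 0.676 m: A³/T = 0.6674 — matches.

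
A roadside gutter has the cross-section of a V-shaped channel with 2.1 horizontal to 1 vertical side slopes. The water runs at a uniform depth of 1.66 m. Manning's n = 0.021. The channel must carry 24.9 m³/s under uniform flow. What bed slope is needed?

S = 0.012

For a triangular section with side slope z = 2.1: A = zy² = 2.1×1.66² = 5.787 m²; P = 2y√(1+z²) = 2×1.66×2.326 = 7.722 m.
Hydraulic radius R = A/P = 5.787/7.722 = 0.7494 m.
From Manning's equation, S = [nQ / (1 A R^(2/3))]² = [0.021 × 24.9 / (1 × 5.787 × 0.7494^(2/3))]² = 0.012.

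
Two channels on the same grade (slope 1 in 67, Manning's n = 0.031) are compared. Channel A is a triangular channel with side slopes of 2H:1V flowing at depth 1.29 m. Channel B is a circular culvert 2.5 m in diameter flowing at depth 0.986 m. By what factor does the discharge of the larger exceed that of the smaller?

Channel A: For a triangular section with side slope z = 2: A = zy² = 2×1.29² = 3.328 m²; P = 2y√(1+z²) = 2×1.29×2.236 = 5.769 m. Hydraulic radius R = A/P = 3.328/5.769 = 0.5769 m. Q_A = (1/0.031)·3.328·0.5769^(2/3)·√0.01493 = 9.09 m³/s.
Channel B: For a circular section of diameter D = 2.5 m at depth y = 0.986 m, the central angle is θ = 2 arccos(1 − 2y/D) = 2.716 rad. Then A = (D²/8)(θ − sin θ) = 1.799 m² and P = Dθ/2 = 3.395 m. Hydraulic radius R = A/P = 1.799/3.395 = 0.53 m. Q_B = (1/0.031)·1.799·0.53^(2/3)·√0.01493 = 4.644 m³/s.
The larger discharge is 9.09 m³/s and the smaller is 4.644 m³/s; the ratio is 1.96.

1.96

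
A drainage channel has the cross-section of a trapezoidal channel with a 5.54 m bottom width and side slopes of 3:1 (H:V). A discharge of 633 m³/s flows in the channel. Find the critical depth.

At critical depth, Q² T / (g A³) = 1, i.e. A³/T = Q²/g = 633²/9.81 = 40840.
Trying y = 3.64 m: A³/T = 7855 — low.
Trying y = 6.01 m: A³/T = 68330 — high.
Trying y = 5.35 m: A³/T = 40940 — matches.

y_c = 5.35 m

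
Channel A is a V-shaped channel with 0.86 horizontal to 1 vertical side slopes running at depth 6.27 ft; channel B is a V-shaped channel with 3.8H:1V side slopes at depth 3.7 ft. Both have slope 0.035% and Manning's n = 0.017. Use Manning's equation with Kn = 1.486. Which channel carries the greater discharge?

Channel A: For a triangular section with side slope z = 0.86: A = zy² = 0.86×6.27² = 33.81 ft²; P = 2y√(1+z²) = 2×6.27×1.319 = 16.54 ft. Hydraulic radius R = A/P = 33.81/16.54 = 2.044 ft. Q_A = (1.486/0.017)·33.81·2.044^(2/3)·√0.00035 = 89.05 ft³/s.
Channel B: For a triangular section with side slope z = 3.8: A = zy² = 3.8×3.7² = 52.02 ft²; P = 2y√(1+z²) = 2×3.7×3.929 = 29.08 ft. Hydraulic radius R = A/P = 52.02/29.08 = 1.789 ft. Q_B = (1.486/0.017)·52.02·1.789^(2/3)·√0.00035 = 125.4 ft³/s.
Q_A = 89.05 ft³/s vs Q_B = 125.4 ft³/s, so channel B carries more.

channel B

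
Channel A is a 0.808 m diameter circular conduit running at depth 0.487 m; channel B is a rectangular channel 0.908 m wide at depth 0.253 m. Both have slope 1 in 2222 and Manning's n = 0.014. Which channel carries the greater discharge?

channel A

Channel A: For a circular section of diameter D = 0.808 m at depth y = 0.487 m, the central angle is θ = 2 arccos(1 − 2y/D) = 3.555 rad. Then A = (D²/8)(θ − sin θ) = 0.323 m² and P = Dθ/2 = 1.436 m. Hydraulic radius R = A/P = 0.323/1.436 = 0.2248 m. Q_A = (1/0.014)·0.323·0.2248^(2/3)·√0.00045 = 0.181 m³/s.
Channel B: Flow area A = b·y = 0.908 × 0.253 = 0.2297 m². Wetted perimeter P = b + 2y = 0.908 + 2×0.253 = 1.414 m. Hydraulic radius R = A/P = 0.2297/1.414 = 0.1625 m. Q_B = (1/0.014)·0.2297·0.1625^(2/3)·√0.00045 = 0.1036 m³/s.
Q_A = 0.181 m³/s vs Q_B = 0.1036 m³/s, so channel A carries more.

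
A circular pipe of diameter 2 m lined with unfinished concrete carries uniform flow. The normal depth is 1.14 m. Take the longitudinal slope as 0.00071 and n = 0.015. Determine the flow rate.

Q = 2.18 m³/s

For a circular section of diameter D = 2 m at depth y = 1.14 m, the central angle is θ = 2 arccos(1 − 2y/D) = 3.423 rad. Then A = (D²/8)(θ − sin θ) = 1.85 m² and P = Dθ/2 = 3.423 m.
Hydraulic radius R = A/P = 1.85/3.423 = 0.5405 m.
Manning's equation: Q = (1/n) A R^(2/3) S^(1/2) = (1/0.015) × 1.85 × 0.5405^(2/3) × 0.00071^(1/2) = 2.18 m³/s.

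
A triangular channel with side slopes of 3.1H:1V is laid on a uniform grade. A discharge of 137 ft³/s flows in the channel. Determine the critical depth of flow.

At critical depth, Q² T / (g A³) = 1, i.e. A³/T = Q²/g = 137²/32.2 = 582.9.
At y = 2.88 ft: A³/T = 952 — high.
At y = 2.24 ft: A³/T = 271 — low.
At y = 2.61 ft: A³/T = 582 — close enough.

y_c = 2.61 ft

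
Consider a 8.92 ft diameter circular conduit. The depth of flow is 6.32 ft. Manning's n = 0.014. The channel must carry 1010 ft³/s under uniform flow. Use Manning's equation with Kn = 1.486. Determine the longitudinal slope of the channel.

S = 0.011

For a circular section of diameter D = 8.92 ft at depth y = 6.32 ft, the central angle is θ = 2 arccos(1 − 2y/D) = 4.002 rad. Then A = (D²/8)(θ − sin θ) = 47.34 ft² and P = Dθ/2 = 17.85 ft.
Hydraulic radius R = A/P = 47.34/17.85 = 2.652 ft.
From Manning's equation, S = [nQ / (1.486 A R^(2/3))]² = [0.014 × 1010 / (1.486 × 47.34 × 2.652^(2/3))]² = 0.011.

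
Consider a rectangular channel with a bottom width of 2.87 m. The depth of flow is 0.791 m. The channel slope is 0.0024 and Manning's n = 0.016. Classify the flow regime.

subcritical

Flow area A = b·y = 2.87 × 0.791 = 2.27 m². Wetted perimeter P = b + 2y = 2.87 + 2×0.791 = 4.452 m.
Hydraulic radius R = A/P = 2.27/4.452 = 0.5099 m.
V = (1/n) R^(2/3) √S = (1/0.016) × 0.5099^(2/3) × √0.0024 = 1.954 m/s. Hydraulic depth D_h = A/T = 2.27/2.87 = 0.791 m.
Froude number Fr = V/√(g·D_h) = 1.954/√(9.81×0.791) = 0.702, which is less than 1, so the flow is subcritical.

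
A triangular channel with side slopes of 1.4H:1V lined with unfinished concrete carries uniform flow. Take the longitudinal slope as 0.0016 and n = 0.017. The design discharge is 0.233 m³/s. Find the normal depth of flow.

y_n = 0.464 m

Manning's equation rearranged: A R^(2/3) = nQ / (1·√S) = 0.017 × 0.233 / (√0.0016) = 0.09903.
At y = 0.568 m: A R^(2/3) = 0.1701 — over.
At y = 0.464 m: A R^(2/3) = 0.09919 — matches.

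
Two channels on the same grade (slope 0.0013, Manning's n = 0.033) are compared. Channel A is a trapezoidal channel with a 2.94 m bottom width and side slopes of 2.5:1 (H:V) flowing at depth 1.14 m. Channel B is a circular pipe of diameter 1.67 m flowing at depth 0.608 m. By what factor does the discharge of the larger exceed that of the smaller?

Channel A: With bottom width b = 2.94 m and side slope z = 2.5: A = (b + zy)y = (2.94 + 2.5×1.14)×1.14 = 6.601 m²; P = b + 2y√(1+z²) = 2.94 + 2×1.14×2.693 = 9.079 m. Hydraulic radius R = A/P = 6.601/9.079 = 0.727 m. Q_A = (1/0.033)·6.601·0.727^(2/3)·√0.0013 = 5.831 m³/s.
Channel B: For a circular section of diameter D = 1.67 m at depth y = 0.608 m, the central angle is θ = 2 arccos(1 − 2y/D) = 2.591 rad. Then A = (D²/8)(θ − sin θ) = 0.7208 m² and P = Dθ/2 = 2.163 m. Hydraulic radius R = A/P = 0.7208/2.163 = 0.3332 m. Q_B = (1/0.033)·0.7208·0.3332^(2/3)·√0.0013 = 0.3785 m³/s.
The larger discharge is 5.831 m³/s and the smaller is 0.3785 m³/s; the ratio is 15.4.

15.4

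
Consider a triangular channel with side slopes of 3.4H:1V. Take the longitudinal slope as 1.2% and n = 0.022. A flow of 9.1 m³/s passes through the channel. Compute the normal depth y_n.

Manning's equation rearranged: A R^(2/3) = nQ / (1·√S) = 0.022 × 9.1 / (√0.012) = 1.828.
At y = 1.1 m: A R^(2/3) = 2.686 — high.
At y = 0.825 m: A R^(2/3) = 1.247 — low.
At y = 0.952 m: A R^(2/3) = 1.827 — matches.

y_n = 0.952 m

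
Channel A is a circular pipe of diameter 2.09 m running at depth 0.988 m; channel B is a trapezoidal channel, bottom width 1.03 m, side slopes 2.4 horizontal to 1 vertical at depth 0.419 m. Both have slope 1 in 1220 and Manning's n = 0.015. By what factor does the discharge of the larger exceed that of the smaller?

2.87

Channel A: For a circular section of diameter D = 2.09 m at depth y = 0.988 m, the central angle is θ = 2 arccos(1 − 2y/D) = 3.032 rad. Then A = (D²/8)(θ − sin θ) = 1.596 m² and P = Dθ/2 = 3.169 m. Hydraulic radius R = A/P = 1.596/3.169 = 0.5037 m. Q_A = (1/0.015)·1.596·0.5037^(2/3)·√0.0008197 = 1.929 m³/s.
Channel B: With bottom width b = 1.03 m and side slope z = 2.4: A = (b + zy)y = (1.03 + 2.4×0.419)×0.419 = 0.8529 m²; P = b + 2y√(1+z²) = 1.03 + 2×0.419×2.6 = 3.209 m. Hydraulic radius R = A/P = 0.8529/3.209 = 0.2658 m. Q_B = (1/0.015)·0.8529·0.2658^(2/3)·√0.0008197 = 0.673 m³/s.
The larger discharge is 1.929 m³/s and the smaller is 0.673 m³/s; the ratio is 2.87.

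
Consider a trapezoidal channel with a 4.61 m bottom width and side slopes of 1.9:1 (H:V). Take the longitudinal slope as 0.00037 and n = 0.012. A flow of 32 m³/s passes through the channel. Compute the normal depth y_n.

Manning's equation rearranged: A R^(2/3) = nQ / (1·√S) = 0.012 × 32 / (√0.00037) = 19.96.
Try y = 1.46 m: A R^(2/3) = 10.72 — too small.
Try y = 2.44 m: A R^(2/3) = 29.5 — too large.
Try y = 2.01 m: A R^(2/3) = 19.97 — ≈ 19.96.

y_n = 2.01 m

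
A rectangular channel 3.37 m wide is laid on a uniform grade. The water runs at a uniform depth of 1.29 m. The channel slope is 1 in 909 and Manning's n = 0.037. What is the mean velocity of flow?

Flow area A = b·y = 3.37 × 1.29 = 4.347 m². Wetted perimeter P = b + 2y = 3.37 + 2×1.29 = 5.95 m.
Hydraulic radius R = A/P = 4.347/5.95 = 0.7306 m.
From Manning's equation, V = (1/n) R^(2/3) S^(1/2) = (1/0.037) × 0.7306^(2/3) × 0.0011^(1/2) = 0.727 m/s.

V = 0.727 m/s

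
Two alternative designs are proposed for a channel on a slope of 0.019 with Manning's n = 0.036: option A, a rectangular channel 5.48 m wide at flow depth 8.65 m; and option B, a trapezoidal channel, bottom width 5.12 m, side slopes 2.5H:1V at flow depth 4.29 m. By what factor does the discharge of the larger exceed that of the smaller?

Channel A: Flow area A = b·y = 5.48 × 8.65 = 47.4 m². Wetted perimeter P = b + 2y = 5.48 + 2×8.65 = 22.78 m. Hydraulic radius R = A/P = 47.4/22.78 = 2.081 m. Q_A = (1/0.036)·47.4·2.081^(2/3)·√0.019 = 295.8 m³/s.
Channel B: With bottom width b = 5.12 m and side slope z = 2.5: A = (b + zy)y = (5.12 + 2.5×4.29)×4.29 = 67.98 m²; P = b + 2y√(1+z²) = 5.12 + 2×4.29×2.693 = 28.22 m. Hydraulic radius R = A/P = 67.98/28.22 = 2.409 m. Q_B = (1/0.036)·67.98·2.409^(2/3)·√0.019 = 467.7 m³/s.
The larger discharge is 467.7 m³/s and the smaller is 295.8 m³/s; the ratio is 1.58.

1.58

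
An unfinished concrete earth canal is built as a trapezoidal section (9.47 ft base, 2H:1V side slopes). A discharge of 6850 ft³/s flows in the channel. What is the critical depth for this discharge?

y_c = 12.7 ft

At critical depth, Q² T / (g A³) = 1, i.e. A³/T = Q²/g = 6850²/32.2 = 1457000.
Trying y = 10.3 ft: A³/T = 586400 — short.
Trying y = 12.7 ft: A³/T = 1441000 — matches.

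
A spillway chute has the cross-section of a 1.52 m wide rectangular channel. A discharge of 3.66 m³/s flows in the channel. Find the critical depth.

y_c = 0.839 m

For a rectangular channel, critical depth y_c = (q²/g)^(1/3) where q = Q/b = 3.66/1.52 = 2.408 m²/s.
So y_c = (2.408²/9.81)^(1/3) = 0.839 m.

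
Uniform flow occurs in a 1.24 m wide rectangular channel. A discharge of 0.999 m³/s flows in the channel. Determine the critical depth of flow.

y_c = 0.404 m

For a rectangular channel, critical depth y_c = (q²/g)^(1/3) where q = Q/b = 0.999/1.24 = 0.8056 m²/s.
So y_c = (0.8056²/9.81)^(1/3) = 0.404 m.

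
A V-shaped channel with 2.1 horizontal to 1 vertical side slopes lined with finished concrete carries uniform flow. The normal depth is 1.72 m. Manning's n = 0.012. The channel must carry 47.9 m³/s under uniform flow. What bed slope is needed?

For a triangular section with side slope z = 2.1: A = zy² = 2.1×1.72² = 6.213 m²; P = 2y√(1+z²) = 2×1.72×2.326 = 8.001 m.
Hydraulic radius R = A/P = 6.213/8.001 = 0.7765 m.
From Manning's equation, S = [nQ / (1 A R^(2/3))]² = [0.012 × 47.9 / (1 × 6.213 × 0.7765^(2/3))]² = 0.012.

S = 0.012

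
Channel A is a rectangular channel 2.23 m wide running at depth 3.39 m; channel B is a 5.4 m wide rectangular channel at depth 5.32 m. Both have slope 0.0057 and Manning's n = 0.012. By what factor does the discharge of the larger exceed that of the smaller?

Channel A: Flow area A = b·y = 2.23 × 3.39 = 7.56 m². Wetted perimeter P = b + 2y = 2.23 + 2×3.39 = 9.01 m. Hydraulic radius R = A/P = 7.56/9.01 = 0.839 m. Q_A = (1/0.012)·7.56·0.839^(2/3)·√0.0057 = 42.31 m³/s.
Channel B: Flow area A = b·y = 5.4 × 5.32 = 28.73 m². Wetted perimeter P = b + 2y = 5.4 + 2×5.32 = 16.04 m. Hydraulic radius R = A/P = 28.73/16.04 = 1.791 m. Q_B = (1/0.012)·28.73·1.791^(2/3)·√0.0057 = 266.6 m³/s.
The larger discharge is 266.6 m³/s and the smaller is 42.31 m³/s; the ratio is 6.3.

6.3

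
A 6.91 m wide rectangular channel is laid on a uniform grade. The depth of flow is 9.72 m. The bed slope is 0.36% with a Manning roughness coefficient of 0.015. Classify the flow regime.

Flow area A = b·y = 6.91 × 9.72 = 67.17 m². Wetted perimeter P = b + 2y = 6.91 + 2×9.72 = 26.35 m.
Hydraulic radius R = A/P = 67.17/26.35 = 2.549 m.
V = (1/n) R^(2/3) √S = (1/0.015) × 2.549^(2/3) × √0.0036 = 7.464 m/s. Hydraulic depth D_h = A/T = 67.17/6.91 = 9.72 m.
Froude number Fr = V/√(g·D_h) = 7.464/√(9.81×9.72) = 0.764, which is less than 1, so the flow is subcritical.

subcritical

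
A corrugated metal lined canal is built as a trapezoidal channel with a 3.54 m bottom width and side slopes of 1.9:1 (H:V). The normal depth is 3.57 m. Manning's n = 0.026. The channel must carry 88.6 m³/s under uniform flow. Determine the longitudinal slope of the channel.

S = 0.0016

With bottom width b = 3.54 m and side slope z = 1.9: A = (b + zy)y = (3.54 + 1.9×3.57)×3.57 = 36.85 m²; P = b + 2y√(1+z²) = 3.54 + 2×3.57×2.147 = 18.87 m.
Hydraulic radius R = A/P = 36.85/18.87 = 1.953 m.
From Manning's equation, S = [nQ / (1 A R^(2/3))]² = [0.026 × 88.6 / (1 × 36.85 × 1.953^(2/3))]² = 0.0016.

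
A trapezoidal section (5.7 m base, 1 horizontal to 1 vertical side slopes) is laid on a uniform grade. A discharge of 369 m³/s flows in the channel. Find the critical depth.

y_c = 5.49 m

At critical depth, Q² T / (g A³) = 1, i.e. A³/T = Q²/g = 369²/9.81 = 13880.
At y = 6.02 m: A³/T = 19800 — high.
At y = 3.95 m: A³/T = 4072 — low.
At y = 5.49 m: A³/T = 13900 — matches.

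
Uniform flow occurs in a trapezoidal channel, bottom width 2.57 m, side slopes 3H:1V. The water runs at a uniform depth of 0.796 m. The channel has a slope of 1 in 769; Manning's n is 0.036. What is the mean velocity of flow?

With bottom width b = 2.57 m and side slope z = 3: A = (b + zy)y = (2.57 + 3×0.796)×0.796 = 3.947 m²; P = b + 2y√(1+z²) = 2.57 + 2×0.796×3.162 = 7.604 m.
Hydraulic radius R = A/P = 3.947/7.604 = 0.519 m.
From Manning's equation, V = (1/n) R^(2/3) S^(1/2) = (1/0.036) × 0.519^(2/3) × 0.0013^(1/2) = 0.647 m/s.

V = 0.647 m/s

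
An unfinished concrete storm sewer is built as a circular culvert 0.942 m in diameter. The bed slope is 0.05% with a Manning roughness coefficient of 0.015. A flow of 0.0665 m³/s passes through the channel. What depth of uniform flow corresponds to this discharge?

y_n = 0.261 m

Manning's equation rearranged: A R^(2/3) = nQ / (1·√S) = 0.015 × 0.0665 / (√0.0005) = 0.04461.
Trying y = 0.314 m: A R^(2/3) = 0.06372 — over.
Trying y = 0.19 m: A R^(2/3) = 0.02368 — short.
Trying y = 0.261 m: A R^(2/3) = 0.04458 — close enough.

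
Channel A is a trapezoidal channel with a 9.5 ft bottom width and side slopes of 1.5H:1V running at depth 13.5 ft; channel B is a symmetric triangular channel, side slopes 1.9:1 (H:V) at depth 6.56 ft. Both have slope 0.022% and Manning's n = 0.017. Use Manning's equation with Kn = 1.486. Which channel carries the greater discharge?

channel A

Channel A: With bottom width b = 9.5 ft and side slope z = 1.5: A = (b + zy)y = (9.5 + 1.5×13.5)×13.5 = 401.6 ft²; P = b + 2y√(1+z²) = 9.5 + 2×13.5×1.803 = 58.17 ft. Hydraulic radius R = A/P = 401.6/58.17 = 6.904 ft. Q_A = (1.486/0.017)·401.6·6.904^(2/3)·√0.00022 = 1888 ft³/s.
Channel B: For a triangular section with side slope z = 1.9: A = zy² = 1.9×6.56² = 81.76 ft²; P = 2y√(1+z²) = 2×6.56×2.147 = 28.17 ft. Hydraulic radius R = A/P = 81.76/28.17 = 2.903 ft. Q_B = (1.486/0.017)·81.76·2.903^(2/3)·√0.00022 = 215.7 ft³/s.
Q_A = 1888 ft³/s vs Q_B = 215.7 ft³/s, so channel A carries more.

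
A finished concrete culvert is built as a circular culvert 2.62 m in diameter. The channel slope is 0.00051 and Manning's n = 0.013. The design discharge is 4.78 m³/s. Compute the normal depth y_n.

Manning's equation rearranged: A R^(2/3) = nQ / (1·√S) = 0.013 × 4.78 / (√0.00051) = 2.752.
Trying y = 1.32 m: A R^(2/3) = 2.059 — short.
Trying y = 1.98 m: A R^(2/3) = 3.741 — over.
Trying y = 1.58 m: A R^(2/3) = 2.753 — matches.

y_n = 1.58 m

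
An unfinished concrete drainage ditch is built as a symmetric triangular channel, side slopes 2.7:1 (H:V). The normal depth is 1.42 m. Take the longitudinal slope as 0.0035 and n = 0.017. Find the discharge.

Q = 14.4 m³/s

For a triangular section with side slope z = 2.7: A = zy² = 2.7×1.42² = 5.444 m²; P = 2y√(1+z²) = 2×1.42×2.879 = 8.177 m.
Hydraulic radius R = A/P = 5.444/8.177 = 0.6658 m.
Manning's equation: Q = (1/n) A R^(2/3) S^(1/2) = (1/0.017) × 5.444 × 0.6658^(2/3) × 0.0035^(1/2) = 14.4 m³/s.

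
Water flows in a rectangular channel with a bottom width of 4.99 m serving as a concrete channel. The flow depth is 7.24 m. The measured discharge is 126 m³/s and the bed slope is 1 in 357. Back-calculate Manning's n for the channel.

n = 0.0229

Flow area A = b·y = 4.99 × 7.24 = 36.13 m². Wetted perimeter P = b + 2y = 4.99 + 2×7.24 = 19.47 m.
Hydraulic radius R = A/P = 36.13/19.47 = 1.856 m.
Rearranging Manning's equation: n = (1/Q) A R^(2/3) S^(1/2) = (1/126) × 36.13 × 1.856^(2/3) × √0.002801 = 0.0229.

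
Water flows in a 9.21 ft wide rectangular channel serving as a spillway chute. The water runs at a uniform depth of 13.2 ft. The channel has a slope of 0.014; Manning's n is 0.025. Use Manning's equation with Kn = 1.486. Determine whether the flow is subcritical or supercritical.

Flow area A = b·y = 9.21 × 13.2 = 121.6 ft². Wetted perimeter P = b + 2y = 9.21 + 2×13.2 = 35.61 ft.
Hydraulic radius R = A/P = 121.6/35.61 = 3.414 ft.
V = (1.486/n) R^(2/3) √S = (1.486/0.025) × 3.414^(2/3) × √0.014 = 15.95 ft/s. Hydraulic depth D_h = A/T = 121.6/9.21 = 13.2 ft.
Froude number Fr = V/√(g·D_h) = 15.95/√(32.2×13.2) = 0.773, which is less than 1, so the flow is subcritical.

subcritical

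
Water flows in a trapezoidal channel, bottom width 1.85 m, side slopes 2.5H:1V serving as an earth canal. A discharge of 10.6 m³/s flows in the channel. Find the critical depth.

y_c = 0.988 m

At critical depth, Q² T / (g A³) = 1, i.e. A³/T = Q²/g = 10.6²/9.81 = 11.45.
Try y = 0.752 m: A³/T = 3.934 — low.
Try y = 1.23 m: A³/T = 27.79 — high.
Try y = 0.988 m: A³/T = 11.45 — matches.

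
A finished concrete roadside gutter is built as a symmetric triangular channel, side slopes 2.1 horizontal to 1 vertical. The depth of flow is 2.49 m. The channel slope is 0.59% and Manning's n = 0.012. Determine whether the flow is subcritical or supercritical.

supercritical

For a triangular section with side slope z = 2.1: A = zy² = 2.1×2.49² = 13.02 m²; P = 2y√(1+z²) = 2×2.49×2.326 = 11.58 m.
Hydraulic radius R = A/P = 13.02/11.58 = 1.124 m.
V = (1/n) R^(2/3) √S = (1/0.012) × 1.124^(2/3) × √0.0059 = 6.92 m/s. Hydraulic depth D_h = A/T = 13.02/10.46 = 1.245 m.
Froude number Fr = V/√(g·D_h) = 6.92/√(9.81×1.245) = 1.98, which is greater than 1, so the flow is supercritical.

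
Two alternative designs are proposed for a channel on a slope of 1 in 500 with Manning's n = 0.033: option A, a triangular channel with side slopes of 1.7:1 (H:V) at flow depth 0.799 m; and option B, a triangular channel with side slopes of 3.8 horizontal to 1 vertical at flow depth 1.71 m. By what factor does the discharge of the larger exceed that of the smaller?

18.4

Channel A: For a triangular section with side slope z = 1.7: A = zy² = 1.7×0.799² = 1.085 m²; P = 2y√(1+z²) = 2×0.799×1.972 = 3.152 m. Hydraulic radius R = A/P = 1.085/3.152 = 0.3443 m. Q_A = (1/0.033)·1.085·0.3443^(2/3)·√0.002 = 0.7226 m³/s.
Channel B: For a triangular section with side slope z = 3.8: A = zy² = 3.8×1.71² = 11.11 m²; P = 2y√(1+z²) = 2×1.71×3.929 = 13.44 m. Hydraulic radius R = A/P = 11.11/13.44 = 0.8268 m. Q_B = (1/0.033)·11.11·0.8268^(2/3)·√0.002 = 13.27 m³/s.
The larger discharge is 13.27 m³/s and the smaller is 0.7226 m³/s; the ratio is 18.4.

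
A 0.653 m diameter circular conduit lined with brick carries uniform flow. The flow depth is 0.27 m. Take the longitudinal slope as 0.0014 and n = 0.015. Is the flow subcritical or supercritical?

subcritical

For a circular section of diameter D = 0.653 m at depth y = 0.27 m, the central angle is θ = 2 arccos(1 − 2y/D) = 2.794 rad. Then A = (D²/8)(θ − sin θ) = 0.1307 m² and P = Dθ/2 = 0.9122 m.
Hydraulic radius R = A/P = 0.1307/0.9122 = 0.1433 m.
V = (1/n) R^(2/3) √S = (1/0.015) × 0.1433^(2/3) × √0.0014 = 0.6832 m/s. Hydraulic depth D_h = A/T = 0.1307/0.6431 = 0.2033 m.
Froude number Fr = V/√(g·D_h) = 0.6832/√(9.81×0.2033) = 0.484, which is less than 1, so the flow is subcritical.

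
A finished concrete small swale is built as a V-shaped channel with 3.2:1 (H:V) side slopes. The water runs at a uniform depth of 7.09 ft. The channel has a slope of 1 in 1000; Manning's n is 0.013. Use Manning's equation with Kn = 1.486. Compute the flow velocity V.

V = 8.15 ft/s

For a triangular section with side slope z = 3.2: A = zy² = 3.2×7.09² = 160.9 ft²; P = 2y√(1+z²) = 2×7.09×3.353 = 47.54 ft.
Hydraulic radius R = A/P = 160.9/47.54 = 3.384 ft.
From Manning's equation, V = (1.486/n) R^(2/3) S^(1/2) = (1.486/0.013) × 3.384^(2/3) × 0.001^(1/2) = 8.15 ft/s.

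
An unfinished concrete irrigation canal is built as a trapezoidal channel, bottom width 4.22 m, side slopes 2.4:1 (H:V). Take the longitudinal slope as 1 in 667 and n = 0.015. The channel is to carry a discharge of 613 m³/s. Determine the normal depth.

y_n = 5.97 m

Manning's equation rearranged: A R^(2/3) = nQ / (1·√S) = 0.015 × 613 / (√0.001499) = 237.5.
Trying y = 4.5 m: A R^(2/3) = 122.7 — low.
Trying y = 7.55 m: A R^(2/3) = 416.4 — high.
Trying y = 5.97 m: A R^(2/3) = 237.4 — matches.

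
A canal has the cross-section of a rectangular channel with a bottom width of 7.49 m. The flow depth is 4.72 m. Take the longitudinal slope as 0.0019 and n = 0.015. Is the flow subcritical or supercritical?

Flow area A = b·y = 7.49 × 4.72 = 35.35 m². Wetted perimeter P = b + 2y = 7.49 + 2×4.72 = 16.93 m.
Hydraulic radius R = A/P = 35.35/16.93 = 2.088 m.
V = (1/n) R^(2/3) √S = (1/0.015) × 2.088^(2/3) × √0.0019 = 4.747 m/s. Hydraulic depth D_h = A/T = 35.35/7.49 = 4.72 m.
Froude number Fr = V/√(g·D_h) = 4.747/√(9.81×4.72) = 0.698, which is less than 1, so the flow is subcritical.

subcritical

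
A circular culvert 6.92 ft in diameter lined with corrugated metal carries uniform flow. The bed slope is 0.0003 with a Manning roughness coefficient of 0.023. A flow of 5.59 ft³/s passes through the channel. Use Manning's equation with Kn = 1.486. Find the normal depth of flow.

y_n = 1.42 ft

Manning's equation rearranged: A R^(2/3) = nQ / (1.486·√S) = 0.023 × 5.59 / (1.486 × √0.0003) = 4.995.
Trying y = 1.78 ft: A R^(2/3) = 7.855 — over.
Trying y = 1.42 ft: A R^(2/3) = 4.999 — matches.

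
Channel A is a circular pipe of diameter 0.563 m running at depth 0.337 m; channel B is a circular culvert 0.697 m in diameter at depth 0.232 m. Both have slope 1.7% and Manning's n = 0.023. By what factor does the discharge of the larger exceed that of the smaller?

1.58

Channel A: For a circular section of diameter D = 0.563 m at depth y = 0.337 m, the central angle is θ = 2 arccos(1 − 2y/D) = 3.539 rad. Then A = (D²/8)(θ − sin θ) = 0.1555 m² and P = Dθ/2 = 0.9961 m. Hydraulic radius R = A/P = 0.1555/0.9961 = 0.1561 m. Q_A = (1/0.023)·0.1555·0.1561^(2/3)·√0.017 = 0.2556 m³/s.
Channel B: For a circular section of diameter D = 0.697 m at depth y = 0.232 m, the central angle is θ = 2 arccos(1 − 2y/D) = 2.46 rad. Then A = (D²/8)(θ − sin θ) = 0.1111 m² and P = Dθ/2 = 0.8573 m. Hydraulic radius R = A/P = 0.1111/0.8573 = 0.1296 m. Q_B = (1/0.023)·0.1111·0.1296^(2/3)·√0.017 = 0.1613 m³/s.
The larger discharge is 0.2556 m³/s and the smaller is 0.1613 m³/s; the ratio is 1.58.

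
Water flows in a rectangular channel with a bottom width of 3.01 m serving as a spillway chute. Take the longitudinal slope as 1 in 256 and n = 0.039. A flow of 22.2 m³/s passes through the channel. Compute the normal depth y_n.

y_n = 4.28 m

Manning's equation rearranged: A R^(2/3) = nQ / (1·√S) = 0.039 × 22.2 / (√0.003906) = 13.85.
Try y = 3.69 m: A R^(2/3) = 11.61 — low.
Try y = 5.36 m: A R^(2/3) = 17.97 — high.
Try y = 4.28 m: A R^(2/3) = 13.84 — ≈ 13.85.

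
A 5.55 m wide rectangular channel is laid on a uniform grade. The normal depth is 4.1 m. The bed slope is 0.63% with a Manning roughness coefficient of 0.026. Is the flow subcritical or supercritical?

Flow area A = b·y = 5.55 × 4.1 = 22.75 m². Wetted perimeter P = b + 2y = 5.55 + 2×4.1 = 13.75 m.
Hydraulic radius R = A/P = 22.75/13.75 = 1.655 m.
V = (1/n) R^(2/3) √S = (1/0.026) × 1.655^(2/3) × √0.0063 = 4.271 m/s. Hydraulic depth D_h = A/T = 22.75/5.55 = 4.1 m.
Froude number Fr = V/√(g·D_h) = 4.271/√(9.81×4.1) = 0.673, which is less than 1, so the flow is subcritical.

subcritical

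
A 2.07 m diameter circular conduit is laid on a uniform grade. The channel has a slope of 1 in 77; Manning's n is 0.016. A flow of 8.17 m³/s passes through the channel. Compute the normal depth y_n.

Manning's equation rearranged: A R^(2/3) = nQ / (1·√S) = 0.016 × 8.17 / (√0.01299) = 1.147.
Trying y = 1.31 m: A R^(2/3) = 1.579 — high.
Trying y = 0.775 m: A R^(2/3) = 0.6471 — low.
Trying y = 1.07 m: A R^(2/3) = 1.147 — ≈ 1.147.

y_n = 1.07 m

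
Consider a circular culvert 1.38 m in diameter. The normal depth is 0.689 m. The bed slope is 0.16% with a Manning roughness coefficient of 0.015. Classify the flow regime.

For a circular section of diameter D = 1.38 m at depth y = 0.689 m, the central angle is θ = 2 arccos(1 − 2y/D) = 3.139 rad. Then A = (D²/8)(θ − sin θ) = 0.7465 m² and P = Dθ/2 = 2.166 m.
Hydraulic radius R = A/P = 0.7465/2.166 = 0.3447 m.
V = (1/n) R^(2/3) √S = (1/0.015) × 0.3447^(2/3) × √0.0016 = 1.311 m/s. Hydraulic depth D_h = A/T = 0.7465/1.38 = 0.5409 m.
Froude number Fr = V/√(g·D_h) = 1.311/√(9.81×0.5409) = 0.569, which is less than 1, so the flow is subcritical.

subcritical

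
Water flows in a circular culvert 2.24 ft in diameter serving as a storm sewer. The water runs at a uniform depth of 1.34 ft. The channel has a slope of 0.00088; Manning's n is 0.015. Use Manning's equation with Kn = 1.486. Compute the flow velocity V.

V = 2.14 ft/s

For a circular section of diameter D = 2.24 ft at depth y = 1.34 ft, the central angle is θ = 2 arccos(1 − 2y/D) = 3.537 rad. Then A = (D²/8)(θ − sin θ) = 2.46 ft² and P = Dθ/2 = 3.961 ft.
Hydraulic radius R = A/P = 2.46/3.961 = 0.621 ft.
From Manning's equation, V = (1.486/n) R^(2/3) S^(1/2) = (1.486/0.015) × 0.621^(2/3) × 0.00088^(1/2) = 2.14 ft/s.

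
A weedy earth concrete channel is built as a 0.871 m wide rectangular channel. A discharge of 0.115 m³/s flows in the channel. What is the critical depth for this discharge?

For a rectangular channel, critical depth y_c = (q²/g)^(1/3) where q = Q/b = 0.115/0.871 = 0.132 m²/s.
So y_c = (0.132²/9.81)^(1/3) = 0.121 m.

y_c = 0.121 m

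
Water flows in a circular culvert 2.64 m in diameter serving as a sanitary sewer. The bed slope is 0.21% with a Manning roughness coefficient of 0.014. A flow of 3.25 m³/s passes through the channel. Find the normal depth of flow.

y_n = 0.879 m

Manning's equation rearranged: A R^(2/3) = nQ / (1·√S) = 0.014 × 3.25 / (√0.0021) = 0.9929.
Try y = 0.721 m: A R^(2/3) = 0.6767 — low.
Try y = 0.974 m: A R^(2/3) = 1.204 — high.
Try y = 0.879 m: A R^(2/3) = 0.9926 — matches.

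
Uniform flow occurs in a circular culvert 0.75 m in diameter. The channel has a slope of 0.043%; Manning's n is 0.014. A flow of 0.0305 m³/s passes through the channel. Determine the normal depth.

y_n = 0.191 m

Manning's equation rearranged: A R^(2/3) = nQ / (1·√S) = 0.014 × 0.0305 / (√0.00043) = 0.02059.
Try y = 0.137 m: A R^(2/3) = 0.01054 — low.
Try y = 0.209 m: A R^(2/3) = 0.02455 — high.
Try y = 0.191 m: A R^(2/3) = 0.02056 — close enough.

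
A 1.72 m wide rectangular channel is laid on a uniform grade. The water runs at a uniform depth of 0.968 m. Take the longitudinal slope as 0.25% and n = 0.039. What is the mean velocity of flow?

V = 0.759 m/s

Flow area A = b·y = 1.72 × 0.968 = 1.665 m². Wetted perimeter P = b + 2y = 1.72 + 2×0.968 = 3.656 m.
Hydraulic radius R = A/P = 1.665/3.656 = 0.4554 m.
From Manning's equation, V = (1/n) R^(2/3) S^(1/2) = (1/0.039) × 0.4554^(2/3) × 0.0025^(1/2) = 0.759 m/s.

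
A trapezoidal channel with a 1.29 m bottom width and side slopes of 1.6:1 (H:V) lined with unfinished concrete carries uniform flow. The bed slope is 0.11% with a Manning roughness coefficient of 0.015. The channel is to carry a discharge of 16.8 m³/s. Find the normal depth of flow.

Manning's equation rearranged: A R^(2/3) = nQ / (1·√S) = 0.015 × 16.8 / (√0.0011) = 7.598.
Try y = 1.48 m: A R^(2/3) = 4.617 — too small.
Try y = 1.85 m: A R^(2/3) = 7.601 — close enough.

y_n = 1.85 m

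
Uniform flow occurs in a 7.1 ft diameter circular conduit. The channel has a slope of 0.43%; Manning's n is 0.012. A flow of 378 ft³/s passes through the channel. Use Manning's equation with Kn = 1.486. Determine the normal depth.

Manning's equation rearranged: A R^(2/3) = nQ / (1.486·√S) = 0.012 × 378 / (1.486 × √0.0043) = 46.55.
Try y = 3.94 ft: A R^(2/3) = 34.49 — low.
Try y = 5.5 ft: A R^(2/3) = 54.88 — high.
Try y = 4.81 ft: A R^(2/3) = 46.52 — ≈ 46.55.

y_n = 4.81 ft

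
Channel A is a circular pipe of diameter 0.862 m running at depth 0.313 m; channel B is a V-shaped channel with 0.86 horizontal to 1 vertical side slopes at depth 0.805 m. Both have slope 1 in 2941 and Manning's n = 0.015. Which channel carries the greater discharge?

Channel A: For a circular section of diameter D = 0.862 m at depth y = 0.313 m, the central angle is θ = 2 arccos(1 − 2y/D) = 2.587 rad. Then A = (D²/8)(θ − sin θ) = 0.1914 m² and P = Dθ/2 = 1.115 m. Hydraulic radius R = A/P = 0.1914/1.115 = 0.1716 m. Q_A = (1/0.015)·0.1914·0.1716^(2/3)·√0.00034 = 0.07265 m³/s.
Channel B: For a triangular section with side slope z = 0.86: A = zy² = 0.86×0.805² = 0.5573 m²; P = 2y√(1+z²) = 2×0.805×1.319 = 2.123 m. Hydraulic radius R = A/P = 0.5573/2.123 = 0.2624 m. Q_B = (1/0.015)·0.5573·0.2624^(2/3)·√0.00034 = 0.2808 m³/s.
Q_A = 0.07265 m³/s vs Q_B = 0.2808 m³/s, so channel B carries more.

channel B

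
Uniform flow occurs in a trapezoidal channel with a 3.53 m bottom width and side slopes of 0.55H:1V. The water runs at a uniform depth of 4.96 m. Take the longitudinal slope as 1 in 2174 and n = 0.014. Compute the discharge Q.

With bottom width b = 3.53 m and side slope z = 0.55: A = (b + zy)y = (3.53 + 0.55×4.96)×4.96 = 31.04 m²; P = b + 2y√(1+z²) = 3.53 + 2×4.96×1.141 = 14.85 m.
Hydraulic radius R = A/P = 31.04/14.85 = 2.09 m.
Manning's equation: Q = (1/n) A R^(2/3) S^(1/2) = (1/0.014) × 31.04 × 2.09^(2/3) × 0.00046^(1/2) = 77.7 m³/s.

Q = 77.7 m³/s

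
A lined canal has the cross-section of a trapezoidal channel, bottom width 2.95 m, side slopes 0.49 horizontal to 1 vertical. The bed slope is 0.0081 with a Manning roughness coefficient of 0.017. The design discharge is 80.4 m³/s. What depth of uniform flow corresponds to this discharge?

y_n = 2.87 m

Manning's equation rearranged: A R^(2/3) = nQ / (1·√S) = 0.017 × 80.4 / (√0.0081) = 15.19.
Trying y = 2.01 m: A R^(2/3) = 8.248 — too small.
Trying y = 3.54 m: A R^(2/3) = 22.03 — too large.
Trying y = 2.87 m: A R^(2/3) = 15.18 — matches.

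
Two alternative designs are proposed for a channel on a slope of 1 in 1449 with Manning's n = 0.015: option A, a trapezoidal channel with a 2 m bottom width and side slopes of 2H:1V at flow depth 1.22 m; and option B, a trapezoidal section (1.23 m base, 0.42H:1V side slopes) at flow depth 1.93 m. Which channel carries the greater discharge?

Channel A: With bottom width b = 2 m and side slope z = 2: A = (b + zy)y = (2 + 2×1.22)×1.22 = 5.417 m²; P = b + 2y√(1+z²) = 2 + 2×1.22×2.236 = 7.456 m. Hydraulic radius R = A/P = 5.417/7.456 = 0.7265 m. Q_A = (1/0.015)·5.417·0.7265^(2/3)·√0.0006901 = 7.667 m³/s.
Channel B: With bottom width b = 1.23 m and side slope z = 0.42: A = (b + zy)y = (1.23 + 0.42×1.93)×1.93 = 3.938 m²; P = b + 2y√(1+z²) = 1.23 + 2×1.93×1.085 = 5.417 m. Hydraulic radius R = A/P = 3.938/5.417 = 0.7271 m. Q_B = (1/0.015)·3.938·0.7271^(2/3)·√0.0006901 = 5.577 m³/s.
Q_A = 7.667 m³/s vs Q_B = 5.577 m³/s, so channel A carries more.

channel A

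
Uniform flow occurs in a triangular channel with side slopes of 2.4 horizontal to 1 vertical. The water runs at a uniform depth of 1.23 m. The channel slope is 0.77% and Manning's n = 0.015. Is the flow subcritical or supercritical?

For a triangular section with side slope z = 2.4: A = zy² = 2.4×1.23² = 3.631 m²; P = 2y√(1+z²) = 2×1.23×2.6 = 6.396 m.
Hydraulic radius R = A/P = 3.631/6.396 = 0.5677 m.
V = (1/n) R^(2/3) √S = (1/0.015) × 0.5677^(2/3) × √0.0077 = 4.011 m/s. Hydraulic depth D_h = A/T = 3.631/5.904 = 0.615 m.
Froude number Fr = V/√(g·D_h) = 4.011/√(9.81×0.615) = 1.63, which is greater than 1, so the flow is supercritical.

supercritical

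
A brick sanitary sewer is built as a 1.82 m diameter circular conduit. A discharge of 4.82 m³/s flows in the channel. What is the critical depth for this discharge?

y_c = 1.08 m

At critical depth, Q² T / (g A³) = 1, i.e. A³/T = Q²/g = 4.82²/9.81 = 2.368.
Trying y = 0.87 m: A³/T = 1.018 — short.
Trying y = 1.28 m: A³/T = 4.495 — over.
Trying y = 1.08 m: A³/T = 2.327 — close enough.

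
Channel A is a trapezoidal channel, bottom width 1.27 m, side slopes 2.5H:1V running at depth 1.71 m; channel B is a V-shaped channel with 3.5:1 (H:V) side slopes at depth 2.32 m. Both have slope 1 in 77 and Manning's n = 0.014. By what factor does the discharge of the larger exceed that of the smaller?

Channel A: With bottom width b = 1.27 m and side slope z = 2.5: A = (b + zy)y = (1.27 + 2.5×1.71)×1.71 = 9.482 m²; P = b + 2y√(1+z²) = 1.27 + 2×1.71×2.693 = 10.48 m. Hydraulic radius R = A/P = 9.482/10.48 = 0.9049 m. Q_A = (1/0.014)·9.482·0.9049^(2/3)·√0.01299 = 72.21 m³/s.
Channel B: For a triangular section with side slope z = 3.5: A = zy² = 3.5×2.32² = 18.84 m²; P = 2y√(1+z²) = 2×2.32×3.64 = 16.89 m. Hydraulic radius R = A/P = 18.84/16.89 = 1.115 m. Q_B = (1/0.014)·18.84·1.115^(2/3)·√0.01299 = 164.9 m³/s.
The larger discharge is 164.9 m³/s and the smaller is 72.21 m³/s; the ratio is 2.28.

2.28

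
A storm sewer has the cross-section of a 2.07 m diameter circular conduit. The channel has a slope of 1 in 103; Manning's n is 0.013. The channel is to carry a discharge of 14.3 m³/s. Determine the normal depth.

y_n = 1.49 m

Manning's equation rearranged: A R^(2/3) = nQ / (1·√S) = 0.013 × 14.3 / (√0.009709) = 1.887.
Trying y = 1.28 m: A R^(2/3) = 1.525 — too small.
Trying y = 1.49 m: A R^(2/3) = 1.882 — matches.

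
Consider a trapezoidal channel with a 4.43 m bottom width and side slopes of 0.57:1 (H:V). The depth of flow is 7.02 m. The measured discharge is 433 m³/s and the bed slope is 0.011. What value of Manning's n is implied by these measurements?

With bottom width b = 4.43 m and side slope z = 0.57: A = (b + zy)y = (4.43 + 0.57×7.02)×7.02 = 59.19 m²; P = b + 2y√(1+z²) = 4.43 + 2×7.02×1.151 = 20.59 m.
Hydraulic radius R = A/P = 59.19/20.59 = 2.875 m.
Rearranging Manning's equation: n = (1/Q) A R^(2/3) S^(1/2) = (1/433) × 59.19 × 2.875^(2/3) × √0.011 = 0.029.

n = 0.029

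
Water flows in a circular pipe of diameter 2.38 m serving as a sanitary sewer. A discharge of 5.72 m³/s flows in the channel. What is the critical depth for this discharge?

At critical depth, Q² T / (g A³) = 1, i.e. A³/T = Q²/g = 5.72²/9.81 = 3.335.
Try y = 0.816 m: A³/T = 1.087 — short.
Try y = 1.09 m: A³/T = 3.306 — matches.

y_c = 1.09 m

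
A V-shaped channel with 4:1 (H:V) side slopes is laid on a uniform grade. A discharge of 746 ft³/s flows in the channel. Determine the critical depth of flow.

y_c = 4.64 ft

At critical depth, Q² T / (g A³) = 1, i.e. A³/T = Q²/g = 746²/32.2 = 17280.
Trying y = 5.35 ft: A³/T = 35060 — over.
Trying y = 3.48 ft: A³/T = 4083 — short.
Trying y = 4.64 ft: A³/T = 17210 — ≈ 17280.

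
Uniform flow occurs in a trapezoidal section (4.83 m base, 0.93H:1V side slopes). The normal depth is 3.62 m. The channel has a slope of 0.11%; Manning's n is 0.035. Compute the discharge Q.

Q = 44.9 m³/s

With bottom width b = 4.83 m and side slope z = 0.93: A = (b + zy)y = (4.83 + 0.93×3.62)×3.62 = 29.67 m²; P = b + 2y√(1+z²) = 4.83 + 2×3.62×1.366 = 14.72 m.
Hydraulic radius R = A/P = 29.67/14.72 = 2.016 m.
Manning's equation: Q = (1/n) A R^(2/3) S^(1/2) = (1/0.035) × 29.67 × 2.016^(2/3) × 0.0011^(1/2) = 44.9 m³/s.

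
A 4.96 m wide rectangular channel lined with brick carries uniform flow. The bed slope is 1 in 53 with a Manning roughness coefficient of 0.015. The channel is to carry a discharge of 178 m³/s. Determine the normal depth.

y_n = 3.15 m

Manning's equation rearranged: A R^(2/3) = nQ / (1·√S) = 0.015 × 178 / (√0.01887) = 19.44.
Try y = 2.77 m: A R^(2/3) = 16.44 — short.
Try y = 3.81 m: A R^(2/3) = 24.79 — over.
Try y = 3.15 m: A R^(2/3) = 19.44 — close enough.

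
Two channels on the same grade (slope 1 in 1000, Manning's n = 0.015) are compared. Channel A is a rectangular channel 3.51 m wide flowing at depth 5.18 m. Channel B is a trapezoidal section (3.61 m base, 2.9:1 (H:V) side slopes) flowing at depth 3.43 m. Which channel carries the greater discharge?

channel B

Channel A: Flow area A = b·y = 3.51 × 5.18 = 18.18 m². Wetted perimeter P = b + 2y = 3.51 + 2×5.18 = 13.87 m. Hydraulic radius R = A/P = 18.18/13.87 = 1.311 m. Q_A = (1/0.015)·18.18·1.311^(2/3)·√0.001 = 45.91 m³/s.
Channel B: With bottom width b = 3.61 m and side slope z = 2.9: A = (b + zy)y = (3.61 + 2.9×3.43)×3.43 = 46.5 m²; P = b + 2y√(1+z²) = 3.61 + 2×3.43×3.068 = 24.65 m. Hydraulic radius R = A/P = 46.5/24.65 = 1.886 m. Q_B = (1/0.015)·46.5·1.886^(2/3)·√0.001 = 149.7 m³/s.
Q_A = 45.91 m³/s vs Q_B = 149.7 m³/s, so channel B carries more.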